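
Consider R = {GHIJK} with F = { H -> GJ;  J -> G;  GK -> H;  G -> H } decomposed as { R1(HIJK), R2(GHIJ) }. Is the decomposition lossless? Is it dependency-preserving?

lossless and dependency-preserving

Lossless test: (HIJ)⁺ = {GHIJ}, which contains all of one fragment — lossless.
Dependency preservation: GK → H is not contained in any single fragment, but the restricted closure of its left-hand side across the fragments still reaches the right-hand side; the remaining FDs each lie inside some fragment. All dependencies are preserved.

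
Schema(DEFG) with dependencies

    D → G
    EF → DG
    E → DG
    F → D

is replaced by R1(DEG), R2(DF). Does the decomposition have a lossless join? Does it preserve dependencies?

Lossless test: (D)⁺ = {DG}, which is a superkey of neither fragment — lossy.
Dependency preservation: EF → DG is not contained in any single fragment, but the restricted closure of its left-hand side across the fragments still reaches the right-hand side; the remaining FDs each lie inside some fragment. All dependencies are preserved.

lossy but dependency-preserving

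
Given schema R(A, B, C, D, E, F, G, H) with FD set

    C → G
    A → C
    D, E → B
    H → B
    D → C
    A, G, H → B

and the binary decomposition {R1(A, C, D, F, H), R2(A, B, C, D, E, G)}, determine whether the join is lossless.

No

Common attributes: R1 ∩ R2 = {A, C, D}.
Closure of {A, C, D}: C → G applies, adding G. So (A, C, D)⁺ = {A, C, D, G}.
The closure contains neither all of R1 = {A, C, D, F, H} nor all of R2 = {A, B, C, D, E, G}, so the common attributes are not a superkey of either fragment. The join is lossy.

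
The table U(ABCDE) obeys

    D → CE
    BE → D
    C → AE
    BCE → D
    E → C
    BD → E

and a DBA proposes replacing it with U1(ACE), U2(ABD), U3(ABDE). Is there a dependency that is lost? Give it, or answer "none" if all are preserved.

D → CE: restricted closure across fragments reaches CE.
BE → D lies within U3.
C → AE lies within U1.
BCE → D: restricted closure across fragments reaches D.
E → C lies within U1.
BD → E lies within U3.
Every dependency is enforceable on the fragments, so the decomposition is dependency-preserving.

none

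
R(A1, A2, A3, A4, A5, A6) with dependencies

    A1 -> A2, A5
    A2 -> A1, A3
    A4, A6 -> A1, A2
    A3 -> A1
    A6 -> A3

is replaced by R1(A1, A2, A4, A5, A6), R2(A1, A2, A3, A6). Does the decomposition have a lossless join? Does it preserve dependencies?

Lossless test: (A1, A2, A6)⁺ = {A1, A2, A3, A5, A6}, which contains all of one fragment — lossless.
Dependency preservation: every FD's attributes lie within a single fragment, so each can be enforced locally — preserved.

lossless and dependency-preserving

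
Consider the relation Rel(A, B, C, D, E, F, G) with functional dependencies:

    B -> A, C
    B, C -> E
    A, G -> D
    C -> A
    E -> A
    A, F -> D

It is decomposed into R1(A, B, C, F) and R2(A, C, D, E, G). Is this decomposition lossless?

No

Common attributes: R1 ∩ R2 = {A, C}.
No dependency enlarges {A, C}, so (A, C)⁺ = {A, C}.
The closure contains neither all of R1 = {A, B, C, F} nor all of R2 = {A, C, D, E, G}, so the common attributes are not a superkey of either fragment. The join is lossy.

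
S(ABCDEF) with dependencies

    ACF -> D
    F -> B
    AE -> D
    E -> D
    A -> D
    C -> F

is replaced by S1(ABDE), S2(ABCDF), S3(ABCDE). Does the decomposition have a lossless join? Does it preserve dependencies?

Lossless test (chase): Rows 2 and 3 agree on C; apply C→F and equate their F entries. Row 3 is now all distinguished symbols — the join is lossless.
Dependency preservation: every FD's attributes lie within a single fragment, so each can be enforced locally — preserved.

lossless and dependency-preserving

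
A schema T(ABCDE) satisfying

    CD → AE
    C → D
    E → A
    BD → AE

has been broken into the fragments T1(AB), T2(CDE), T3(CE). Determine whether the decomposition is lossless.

No

Chase test. Columns are ABCDE; row i has aⱼ where attribute j ∈ Ti, else bᵢⱼ.
Initial tableau (one row per fragment):
  row 1: a1 a2 b13 b14 b15
  row 2: b21 b22 a3 a4 a5
  row 3: b31 b32 a3 b34 a5
Rows 2 and 3 agree on C; apply C→D and equate their D entries.
Rows 2 and 3 agree on E; apply E→A and equate their A entries.
No row becomes fully distinguished — the join is lossy.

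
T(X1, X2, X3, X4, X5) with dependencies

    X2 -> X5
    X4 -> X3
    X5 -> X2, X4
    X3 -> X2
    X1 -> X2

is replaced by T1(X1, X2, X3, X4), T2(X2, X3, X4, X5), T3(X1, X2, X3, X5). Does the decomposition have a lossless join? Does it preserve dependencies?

Lossless test (chase): Rows 1 and 2 agree on X2; apply X2→X5 and equate their X5 entries. Rows 1 and 3 agree on X5; apply X5→X2, X4 and equate their X2, X4 entries. Row 1 is now all distinguished symbols — the join is lossless.
Dependency preservation: every FD's attributes lie within a single fragment, so each can be enforced locally — preserved.

lossless and dependency-preserving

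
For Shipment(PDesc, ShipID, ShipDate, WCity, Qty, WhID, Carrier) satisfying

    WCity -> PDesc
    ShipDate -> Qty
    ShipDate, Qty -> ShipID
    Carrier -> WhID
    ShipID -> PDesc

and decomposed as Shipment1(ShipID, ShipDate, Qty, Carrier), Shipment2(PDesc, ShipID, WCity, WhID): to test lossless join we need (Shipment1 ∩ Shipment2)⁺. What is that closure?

Shipment1 ∩ Shipment2 = {ShipID}.
ShipID → PDesc applies, adding PDesc
Closure: {PDesc, ShipID}.

PDesc, ShipID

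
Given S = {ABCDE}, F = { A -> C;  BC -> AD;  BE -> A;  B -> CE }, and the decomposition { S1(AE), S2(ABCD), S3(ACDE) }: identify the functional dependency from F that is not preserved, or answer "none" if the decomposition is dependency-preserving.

B -> CE

Check B → CE: no single fragment contains all of {BCE}, and the restricted closure of {B} across the fragments never reaches {CE}.
A → C is preserved.
BC → AD is preserved.
BE → A is preserved.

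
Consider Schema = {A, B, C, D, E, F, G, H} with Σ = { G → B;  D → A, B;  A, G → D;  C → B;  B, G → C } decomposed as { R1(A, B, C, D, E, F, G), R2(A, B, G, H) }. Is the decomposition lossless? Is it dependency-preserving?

lossy but dependency-preserving

Lossless test: (A, B, G)⁺ = {A, B, C, D, G}, which is a superkey of neither fragment — lossy.
Dependency preservation: every FD's attributes lie within a single fragment, so each can be enforced locally — preserved.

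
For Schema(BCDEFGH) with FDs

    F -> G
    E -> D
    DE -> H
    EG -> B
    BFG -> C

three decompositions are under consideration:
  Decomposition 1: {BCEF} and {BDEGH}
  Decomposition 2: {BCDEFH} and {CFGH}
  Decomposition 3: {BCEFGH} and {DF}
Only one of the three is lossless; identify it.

Decomposition 2

Decomposition 1: common = {BE}, closure = {BDEH} → lossy.
Decomposition 2: common = {CFH}, closure = {CFGH} → lossless.
Decomposition 3: common = {F}, closure = {FG} → lossy.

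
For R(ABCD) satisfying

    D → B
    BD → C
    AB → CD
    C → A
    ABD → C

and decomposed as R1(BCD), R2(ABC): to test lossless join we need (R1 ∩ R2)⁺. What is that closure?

R1 ∩ R2 = {BC}.
C → A applies, adding A
AB → CD applies, adding D
Closure: {ABCD}.

ABCD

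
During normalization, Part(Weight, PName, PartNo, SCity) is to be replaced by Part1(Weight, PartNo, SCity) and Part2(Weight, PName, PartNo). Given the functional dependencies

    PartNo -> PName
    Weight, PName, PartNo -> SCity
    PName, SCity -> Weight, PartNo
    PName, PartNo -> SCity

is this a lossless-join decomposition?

Common attributes: Part1 ∩ Part2 = {Weight, PartNo}.
Closure of {Weight, PartNo}: PartNo → PName applies, adding PName; Weight, PName, PartNo → SCity applies, adding SCity. So (Weight, PartNo)⁺ = {Weight, PName, PartNo, SCity}.
This closure contains every attribute of Part1, so Part1 ∩ Part2 → Part1. The join is lossless.

Yes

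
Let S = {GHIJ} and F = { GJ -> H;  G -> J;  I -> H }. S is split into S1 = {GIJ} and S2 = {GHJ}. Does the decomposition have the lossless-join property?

Common attributes: S1 ∩ S2 = {GJ}.
Closure of {GJ}: GJ → H applies, adding H. So (GJ)⁺ = {GHJ}.
This closure contains every attribute of S2, so S1 ∩ S2 → S2. The join is lossless.

Yes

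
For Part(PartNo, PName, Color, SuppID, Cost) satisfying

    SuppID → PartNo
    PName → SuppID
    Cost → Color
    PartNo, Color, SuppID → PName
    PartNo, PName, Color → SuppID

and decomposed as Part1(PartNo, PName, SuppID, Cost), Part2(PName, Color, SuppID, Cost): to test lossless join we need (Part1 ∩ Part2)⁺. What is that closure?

PartNo, PName, Color, SuppID, Cost

Part1 ∩ Part2 = {PName, SuppID, Cost}.
SuppID → PartNo applies, adding PartNo
Cost → Color applies, adding Color
Closure: {PartNo, PName, Color, SuppID, Cost}.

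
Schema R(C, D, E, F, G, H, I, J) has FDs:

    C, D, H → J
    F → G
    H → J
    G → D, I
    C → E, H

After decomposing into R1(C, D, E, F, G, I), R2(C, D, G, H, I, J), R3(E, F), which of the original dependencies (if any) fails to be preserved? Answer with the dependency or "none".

C, D, H → J lies within R2.
F → G lies within R1.
H → J lies within R2.
G → D, I lies within R1.
C → E, H: restricted closure across fragments reaches E, H.
Every dependency is enforceable on the fragments, so the decomposition is dependency-preserving.

none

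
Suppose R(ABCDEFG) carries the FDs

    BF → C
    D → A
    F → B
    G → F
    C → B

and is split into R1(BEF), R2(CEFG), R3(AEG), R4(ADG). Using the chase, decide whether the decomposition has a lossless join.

No

Chase test. Columns are ABCDEFG; row i has aⱼ where attribute j ∈ Ri, else bᵢⱼ.
Initial tableau (one row per fragment):
  row 1: b11 a2 b13 b14 a5 a6 b17
  row 2: b21 b22 a3 b24 a5 a6 a7
  row 3: a1 b32 b33 b34 a5 b36 a7
  row 4: a1 b42 b43 a4 b45 b46 a7
Rows 1 and 2 agree on F; apply F→B and equate their B entries.
Rows 2 and 3 agree on G; apply G→F and equate their F entries.
Rows 2 and 4 agree on G; apply G→F and equate their F entries.
Rows 1 and 2 agree on BF; apply BF→C and equate their C entries.
Rows 1 and 3 agree on F; apply F→B and equate their B entries.
Rows 1 and 4 agree on F; apply F→B and equate their B entries.
Rows 1 and 3 agree on BF; apply BF→C and equate their C entries.
Rows 1 and 4 agree on BF; apply BF→C and equate their C entries.
No row becomes fully distinguished — the join is lossy.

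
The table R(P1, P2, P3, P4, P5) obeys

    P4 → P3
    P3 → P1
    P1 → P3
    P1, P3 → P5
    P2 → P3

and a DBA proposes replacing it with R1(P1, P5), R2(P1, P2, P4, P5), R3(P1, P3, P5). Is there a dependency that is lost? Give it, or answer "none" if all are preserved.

P4 → P3: restricted closure across fragments reaches P3.
P3 → P1 lies within R3.
P1 → P3 lies within R3.
P1, P3 → P5 lies within R3.
P2 → P3: restricted closure across fragments reaches P3.
Every dependency is enforceable on the fragments, so the decomposition is dependency-preserving.

none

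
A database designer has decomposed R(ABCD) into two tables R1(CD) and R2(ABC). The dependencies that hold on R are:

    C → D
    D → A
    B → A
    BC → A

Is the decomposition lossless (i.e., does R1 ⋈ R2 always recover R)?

Common attributes: R1 ∩ R2 = {C}.
Closure of {C}: C → D applies, adding D; D → A applies, adding A. So (C)⁺ = {ACD}.
This closure contains every attribute of R1, so R1 ∩ R2 → R1. The join is lossless.

Yes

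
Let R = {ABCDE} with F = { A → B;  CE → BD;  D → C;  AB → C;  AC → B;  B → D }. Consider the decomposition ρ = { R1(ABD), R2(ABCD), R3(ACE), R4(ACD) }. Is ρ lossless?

Yes

Chase test. Columns are ABCDE; row i has aⱼ where attribute j ∈ Ri, else bᵢⱼ.
Initial tableau (one row per fragment):
  row 1: a1 a2 b13 a4 b15
  row 2: a1 a2 a3 a4 b25
  row 3: a1 b32 a3 b34 a5
  row 4: a1 b42 a3 a4 b45
Rows 1 and 3 agree on A; apply A→B and equate their B entries.
Rows 1 and 4 agree on A; apply A→B and equate their B entries.
Rows 1 and 2 agree on D; apply D→C and equate their C entries.
Rows 1 and 3 agree on B; apply B→D and equate their D entries.
Row 3 is now all distinguished symbols — the join is lossless.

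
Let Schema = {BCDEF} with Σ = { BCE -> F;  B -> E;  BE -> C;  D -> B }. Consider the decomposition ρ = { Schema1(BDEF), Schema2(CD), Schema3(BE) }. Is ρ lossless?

Chase test. Columns are BCDEF; row i has aⱼ where attribute j ∈ Schemai, else bᵢⱼ.
Initial tableau (one row per fragment):
  row 1: a1 b12 a3 a4 a5
  row 2: b21 a2 a3 b24 b25
  row 3: a1 b32 b33 a4 b35
Rows 1 and 3 agree on BE; apply BE→C and equate their C entries.
Rows 1 and 2 agree on D; apply D→B and equate their B entries.
Rows 1 and 3 agree on BCE; apply BCE→F and equate their F entries.
Rows 1 and 2 agree on B; apply B→E and equate their E entries.
Rows 1 and 2 agree on BE; apply BE→C and equate their C entries.
Rows 1 and 2 agree on BCE; apply BCE→F and equate their F entries.
Row 1 is now all distinguished symbols — the join is lossless.

Yes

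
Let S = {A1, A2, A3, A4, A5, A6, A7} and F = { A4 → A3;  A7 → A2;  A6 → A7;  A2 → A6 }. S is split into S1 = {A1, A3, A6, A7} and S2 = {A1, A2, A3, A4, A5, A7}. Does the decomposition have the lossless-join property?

Yes

Common attributes: S1 ∩ S2 = {A1, A3, A7}.
Closure of {A1, A3, A7}: A7 → A2 applies, adding A2; A2 → A6 applies, adding A6. So (A1, A3, A7)⁺ = {A1, A2, A3, A6, A7}.
This closure contains every attribute of S1, so S1 ∩ S2 → S1. The join is lossless.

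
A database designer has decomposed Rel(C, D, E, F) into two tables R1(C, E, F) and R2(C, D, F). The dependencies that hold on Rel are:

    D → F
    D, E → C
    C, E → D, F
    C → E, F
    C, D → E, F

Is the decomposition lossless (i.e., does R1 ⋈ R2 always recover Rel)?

Yes

Common attributes: R1 ∩ R2 = {C, F}.
Closure of {C, F}: C → E, F applies, adding E; C, E → D, F applies, adding D. So (C, F)⁺ = {C, D, E, F}.
This closure contains every attribute of R1, so R1 ∩ R2 → R1. The join is lossless.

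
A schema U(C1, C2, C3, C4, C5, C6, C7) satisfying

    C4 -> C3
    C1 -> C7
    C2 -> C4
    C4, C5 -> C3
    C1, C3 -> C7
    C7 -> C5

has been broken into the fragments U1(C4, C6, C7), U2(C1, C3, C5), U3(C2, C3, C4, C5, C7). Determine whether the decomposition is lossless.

Chase test. Columns are C1, C2, C3, C4, C5, C6, C7; row i has aⱼ where attribute j ∈ Ui, else bᵢⱼ.
Initial tableau (one row per fragment):
  row 1: b11 b12 b13 a4 b15 a6 a7
  row 2: a1 b22 a3 b24 a5 b26 b27
  row 3: b31 a2 a3 a4 a5 b36 a7
Rows 1 and 3 agree on C4; apply C4→C3 and equate their C3 entries.
Rows 1 and 3 agree on C7; apply C7→C5 and equate their C5 entries.
No row becomes fully distinguished — the join is lossy.

No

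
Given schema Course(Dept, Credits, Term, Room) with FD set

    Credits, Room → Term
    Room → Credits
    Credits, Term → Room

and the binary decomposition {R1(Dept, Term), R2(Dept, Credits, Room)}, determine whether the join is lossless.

No

Common attributes: R1 ∩ R2 = {Dept}.
No dependency enlarges {Dept}, so (Dept)⁺ = {Dept}.
The closure contains neither all of R1 = {Dept, Term} nor all of R2 = {Dept, Credits, Room}, so the common attributes are not a superkey of either fragment. The join is lossy.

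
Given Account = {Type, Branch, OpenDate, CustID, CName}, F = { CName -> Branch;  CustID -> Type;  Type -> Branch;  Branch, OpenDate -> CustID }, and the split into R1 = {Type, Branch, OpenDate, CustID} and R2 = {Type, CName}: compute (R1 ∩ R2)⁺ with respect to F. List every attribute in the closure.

R1 ∩ R2 = {Type}.
Type → Branch applies, adding Branch
Closure: {Type, Branch}.

Type, Branch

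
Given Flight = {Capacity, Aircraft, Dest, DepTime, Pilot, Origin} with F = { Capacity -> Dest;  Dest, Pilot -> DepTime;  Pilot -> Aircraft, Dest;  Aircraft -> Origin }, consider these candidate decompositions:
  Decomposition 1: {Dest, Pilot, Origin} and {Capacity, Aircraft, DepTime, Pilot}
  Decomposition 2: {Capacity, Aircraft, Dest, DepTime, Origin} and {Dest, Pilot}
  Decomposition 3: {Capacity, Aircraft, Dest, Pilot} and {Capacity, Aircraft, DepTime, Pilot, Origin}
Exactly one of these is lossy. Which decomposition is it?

Decomposition 1: common = {Pilot}, closure = {Aircraft, Dest, DepTime, Pilot, Origin} → lossless.
Decomposition 2: common = {Dest}, closure = {Dest} → lossy.
Decomposition 3: common = {Capacity, Aircraft, Pilot}, closure = {Capacity, Aircraft, Dest, DepTime, Pilot, Origin} → lossless.

Decomposition 2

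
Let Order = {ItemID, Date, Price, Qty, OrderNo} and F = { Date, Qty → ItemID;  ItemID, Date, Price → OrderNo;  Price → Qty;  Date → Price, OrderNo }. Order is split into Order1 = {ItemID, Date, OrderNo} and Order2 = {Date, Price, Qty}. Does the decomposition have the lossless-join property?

Yes

Common attributes: Order1 ∩ Order2 = {Date}.
Closure of {Date}: Date → Price, OrderNo applies, adding Price, OrderNo; Price → Qty applies, adding Qty; Date, Qty → ItemID applies, adding ItemID. So (Date)⁺ = {ItemID, Date, Price, Qty, OrderNo}.
This closure contains every attribute of Order1, so Order1 ∩ Order2 → Order1. The join is lossless.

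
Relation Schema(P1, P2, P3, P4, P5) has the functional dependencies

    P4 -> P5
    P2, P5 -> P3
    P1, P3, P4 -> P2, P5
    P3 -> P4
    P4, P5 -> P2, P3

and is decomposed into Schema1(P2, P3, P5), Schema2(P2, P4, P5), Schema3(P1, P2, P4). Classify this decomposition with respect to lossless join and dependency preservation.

Lossless test (chase): Rows 2 and 3 agree on P4; apply P4→P5 and equate their P5 entries. Rows 1 and 2 agree on P2, P5; apply P2, P5→P3 and equate their P3 entries. Rows 1 and 3 agree on P2, P5; apply P2, P5→P3 and equate their P3 entries. Rows 1 and 2 agree on P3; apply P3→P4 and equate their P4 entries. Row 3 is now all distinguished symbols — the join is lossless.
Dependency preservation: P1, P3, P4 → P2, P5; P3 → P4; P4, P5 → P2, P3 are not contained in any single fragment, but the restricted closure of each left-hand side across the fragments still reaches the right-hand side; the remaining FDs each lie inside some fragment. All dependencies are preserved.

lossless and dependency-preserving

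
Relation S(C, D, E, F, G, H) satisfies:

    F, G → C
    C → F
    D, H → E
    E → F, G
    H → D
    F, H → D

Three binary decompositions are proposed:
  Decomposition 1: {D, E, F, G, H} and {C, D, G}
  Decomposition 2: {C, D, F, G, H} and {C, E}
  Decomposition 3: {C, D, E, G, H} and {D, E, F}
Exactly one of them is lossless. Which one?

Decomposition 1: common = {D, G}, closure = {D, G} → lossy.
Decomposition 2: common = {C}, closure = {C, F} → lossy.
Decomposition 3: common = {D, E}, closure = {C, D, E, F, G} → lossless.

Decomposition 3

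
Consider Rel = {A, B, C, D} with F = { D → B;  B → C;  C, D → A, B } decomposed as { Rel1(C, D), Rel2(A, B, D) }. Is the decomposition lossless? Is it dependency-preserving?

lossless but not dependency-preserving

Lossless test: (D)⁺ = {A, B, C, D}, which contains all of one fragment — lossless.
Dependency preservation: the restricted closure of {B} across the fragments never reaches {C}, so B → C cannot be enforced without a join — not preserved.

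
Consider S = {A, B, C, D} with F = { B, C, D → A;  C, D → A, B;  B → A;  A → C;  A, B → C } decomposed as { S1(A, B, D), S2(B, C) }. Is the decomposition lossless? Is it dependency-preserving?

lossless but not dependency-preserving

Lossless test: (B)⁺ = {A, B, C}, which contains all of one fragment — lossless.
Dependency preservation: the restricted closure of {C, D} across the fragments never reaches {A, B}, so C, D → A, B cannot be enforced without a join — not preserved.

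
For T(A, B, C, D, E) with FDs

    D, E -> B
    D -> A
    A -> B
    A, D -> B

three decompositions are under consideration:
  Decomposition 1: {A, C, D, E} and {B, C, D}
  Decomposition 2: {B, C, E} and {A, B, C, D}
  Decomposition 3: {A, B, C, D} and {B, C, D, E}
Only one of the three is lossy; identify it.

Decomposition 1: common = {C, D}, closure = {A, B, C, D} → lossless.
Decomposition 2: common = {B, C}, closure = {B, C} → lossy.
Decomposition 3: common = {B, C, D}, closure = {A, B, C, D} → lossless.

Decomposition 2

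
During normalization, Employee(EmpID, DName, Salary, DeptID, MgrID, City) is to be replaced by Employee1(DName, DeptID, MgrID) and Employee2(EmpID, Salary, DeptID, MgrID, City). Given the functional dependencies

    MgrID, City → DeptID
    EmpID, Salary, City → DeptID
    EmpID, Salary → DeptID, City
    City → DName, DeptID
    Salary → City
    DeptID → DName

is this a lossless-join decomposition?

Yes

Common attributes: Employee1 ∩ Employee2 = {DeptID, MgrID}.
Closure of {DeptID, MgrID}: DeptID → DName applies, adding DName. So (DeptID, MgrID)⁺ = {DName, DeptID, MgrID}.
This closure contains every attribute of Employee1, so Employee1 ∩ Employee2 → Employee1. The join is lossless.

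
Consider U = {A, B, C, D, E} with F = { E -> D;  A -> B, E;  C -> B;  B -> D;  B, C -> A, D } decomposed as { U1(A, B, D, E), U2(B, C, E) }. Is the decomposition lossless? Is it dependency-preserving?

lossy and not dependency-preserving

Lossless test: (B, E)⁺ = {B, D, E}, which is a superkey of neither fragment — lossy.
Dependency preservation: the restricted closure of {B, C} across the fragments never reaches {A, D}, so B, C → A, D cannot be enforced without a join — not preserved.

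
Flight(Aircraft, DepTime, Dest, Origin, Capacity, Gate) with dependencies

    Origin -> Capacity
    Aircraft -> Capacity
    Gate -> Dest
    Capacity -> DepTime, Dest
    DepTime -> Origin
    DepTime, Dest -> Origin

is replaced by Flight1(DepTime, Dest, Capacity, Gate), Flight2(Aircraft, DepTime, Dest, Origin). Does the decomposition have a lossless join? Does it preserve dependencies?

lossy but dependency-preserving

Lossless test: (DepTime, Dest)⁺ = {DepTime, Dest, Origin, Capacity}, which is a superkey of neither fragment — lossy.
Dependency preservation: Origin → Capacity; Aircraft → Capacity are not contained in any single fragment, but the restricted closure of each left-hand side across the fragments still reaches the right-hand side; the remaining FDs each lie inside some fragment. All dependencies are preserved.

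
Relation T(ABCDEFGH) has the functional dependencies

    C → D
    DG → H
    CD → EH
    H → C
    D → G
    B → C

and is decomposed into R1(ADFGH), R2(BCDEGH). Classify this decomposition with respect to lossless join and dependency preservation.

lossy but dependency-preserving

Lossless test: (DGH)⁺ = {CDEGH}, which is a superkey of neither fragment — lossy.
Dependency preservation: every FD's attributes lie within a single fragment, so each can be enforced locally — preserved.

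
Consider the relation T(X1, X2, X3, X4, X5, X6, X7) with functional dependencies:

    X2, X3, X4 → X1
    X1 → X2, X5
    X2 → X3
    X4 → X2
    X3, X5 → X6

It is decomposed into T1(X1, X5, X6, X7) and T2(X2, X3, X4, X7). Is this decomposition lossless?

No

Common attributes: T1 ∩ T2 = {X7}.
No dependency enlarges {X7}, so (X7)⁺ = {X7}.
The closure contains neither all of T1 = {X1, X5, X6, X7} nor all of T2 = {X2, X3, X4, X7}, so the common attributes are not a superkey of either fragment. The join is lossy.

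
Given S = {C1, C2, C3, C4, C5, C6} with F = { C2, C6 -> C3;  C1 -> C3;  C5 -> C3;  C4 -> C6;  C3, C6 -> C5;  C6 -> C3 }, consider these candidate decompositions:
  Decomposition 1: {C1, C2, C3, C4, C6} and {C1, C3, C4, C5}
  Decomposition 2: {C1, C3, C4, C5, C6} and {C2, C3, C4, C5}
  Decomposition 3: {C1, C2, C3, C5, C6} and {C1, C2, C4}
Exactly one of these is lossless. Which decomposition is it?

Decomposition 1

Decomposition 1: common = {C1, C3, C4}, closure = {C1, C3, C4, C5, C6} → lossless.
Decomposition 2: common = {C3, C4, C5}, closure = {C3, C4, C5, C6} → lossy.
Decomposition 3: common = {C1, C2}, closure = {C1, C2, C3} → lossy.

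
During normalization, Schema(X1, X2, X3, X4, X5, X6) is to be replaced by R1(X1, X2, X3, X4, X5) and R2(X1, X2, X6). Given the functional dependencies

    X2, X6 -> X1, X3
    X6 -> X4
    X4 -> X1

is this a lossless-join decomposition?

No

Common attributes: R1 ∩ R2 = {X1, X2}.
No dependency enlarges {X1, X2}, so (X1, X2)⁺ = {X1, X2}.
The closure contains neither all of R1 = {X1, X2, X3, X4, X5} nor all of R2 = {X1, X2, X6}, so the common attributes are not a superkey of either fragment. The join is lossy.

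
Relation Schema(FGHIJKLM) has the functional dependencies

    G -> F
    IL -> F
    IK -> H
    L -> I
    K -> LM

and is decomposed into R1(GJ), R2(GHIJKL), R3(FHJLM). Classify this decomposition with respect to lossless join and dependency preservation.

Lossless test (chase): Rows 1 and 2 agree on G; apply G→F and equate their F entries. Rows 2 and 3 agree on L; apply L→I and equate their I entries. Rows 2 and 3 agree on IL; apply IL→F and equate their F entries. No row becomes fully distinguished — the join is lossy.
Dependency preservation: the restricted closure of {G} across the fragments never reaches {F}, so G → F cannot be enforced without a join — not preserved.

lossy and not dependency-preserving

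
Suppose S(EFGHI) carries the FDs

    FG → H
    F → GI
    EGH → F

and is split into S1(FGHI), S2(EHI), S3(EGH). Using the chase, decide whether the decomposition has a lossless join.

Chase test. Columns are EFGHI; row i has aⱼ where attribute j ∈ Si, else bᵢⱼ.
Initial tableau (one row per fragment):
  row 1: b11 a2 a3 a4 a5
  row 2: a1 b22 b23 a4 a5
  row 3: a1 b32 a3 a4 b35
No row becomes fully distinguished — the join is lossy.

No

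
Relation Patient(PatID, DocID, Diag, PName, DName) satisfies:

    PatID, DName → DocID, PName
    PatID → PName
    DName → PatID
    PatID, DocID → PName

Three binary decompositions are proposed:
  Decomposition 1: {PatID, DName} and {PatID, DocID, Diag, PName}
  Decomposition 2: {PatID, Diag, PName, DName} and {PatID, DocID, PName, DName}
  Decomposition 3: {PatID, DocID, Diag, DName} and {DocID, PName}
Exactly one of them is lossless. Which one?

Decomposition 2

Decomposition 1: common = {PatID}, closure = {PatID, PName} → lossy.
Decomposition 2: common = {PatID, PName, DName}, closure = {PatID, DocID, PName, DName} → lossless.
Decomposition 3: common = {DocID}, closure = {DocID} → lossy.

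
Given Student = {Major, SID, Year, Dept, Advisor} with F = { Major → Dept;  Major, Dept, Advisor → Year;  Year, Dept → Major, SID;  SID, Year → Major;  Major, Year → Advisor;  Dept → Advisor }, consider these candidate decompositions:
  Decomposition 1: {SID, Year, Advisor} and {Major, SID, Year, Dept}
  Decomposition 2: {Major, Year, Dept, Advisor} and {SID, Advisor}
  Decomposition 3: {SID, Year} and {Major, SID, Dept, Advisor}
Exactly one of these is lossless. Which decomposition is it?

Decomposition 1

Decomposition 1: common = {SID, Year}, closure = {Major, SID, Year, Dept, Advisor} → lossless.
Decomposition 2: common = {Advisor}, closure = {Advisor} → lossy.
Decomposition 3: common = {SID}, closure = {SID} → lossy.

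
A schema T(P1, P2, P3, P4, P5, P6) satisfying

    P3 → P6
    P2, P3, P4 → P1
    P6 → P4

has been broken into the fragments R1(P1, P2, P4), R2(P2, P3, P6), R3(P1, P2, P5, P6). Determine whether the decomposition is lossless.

Chase test. Columns are P1, P2, P3, P4, P5, P6; row i has aⱼ where attribute j ∈ Ri, else bᵢⱼ.
Initial tableau (one row per fragment):
  row 1: a1 a2 b13 a4 b15 b16
  row 2: b21 a2 a3 b24 b25 a6
  row 3: a1 a2 b33 b34 a5 a6
Rows 2 and 3 agree on P6; apply P6→P4 and equate their P4 entries.
No row becomes fully distinguished — the join is lossy.

No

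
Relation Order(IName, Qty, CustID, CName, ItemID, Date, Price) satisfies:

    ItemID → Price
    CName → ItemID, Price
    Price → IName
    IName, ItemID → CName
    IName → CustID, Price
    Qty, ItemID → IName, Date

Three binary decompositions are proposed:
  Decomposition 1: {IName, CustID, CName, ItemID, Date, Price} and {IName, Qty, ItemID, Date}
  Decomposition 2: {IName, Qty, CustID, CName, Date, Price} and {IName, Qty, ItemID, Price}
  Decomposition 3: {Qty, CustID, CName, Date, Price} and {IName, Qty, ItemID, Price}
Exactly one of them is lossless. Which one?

Decomposition 1

Decomposition 1: common = {IName, ItemID, Date}, closure = {IName, CustID, CName, ItemID, Date, Price} → lossless.
Decomposition 2: common = {IName, Qty, Price}, closure = {IName, Qty, CustID, Price} → lossy.
Decomposition 3: common = {Qty, Price}, closure = {IName, Qty, CustID, Price} → lossy.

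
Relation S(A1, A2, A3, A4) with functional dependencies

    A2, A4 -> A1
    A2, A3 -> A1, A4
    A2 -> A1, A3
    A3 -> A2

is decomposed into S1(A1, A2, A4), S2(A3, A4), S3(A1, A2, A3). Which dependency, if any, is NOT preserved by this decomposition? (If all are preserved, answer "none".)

A2, A4 → A1 lies within S1.
A2, A3 → A1, A4: restricted closure across fragments reaches A1, A4.
A2 → A1, A3 lies within S3.
A3 → A2 lies within S3.
Every dependency is enforceable on the fragments, so the decomposition is dependency-preserving.

none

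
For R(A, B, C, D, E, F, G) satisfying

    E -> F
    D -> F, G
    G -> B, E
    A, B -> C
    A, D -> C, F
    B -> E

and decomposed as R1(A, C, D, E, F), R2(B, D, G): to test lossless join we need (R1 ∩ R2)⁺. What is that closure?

B, D, E, F, G

R1 ∩ R2 = {D}.
D → F, G applies, adding F, G
G → B, E applies, adding B, E
Closure: {B, D, E, F, G}.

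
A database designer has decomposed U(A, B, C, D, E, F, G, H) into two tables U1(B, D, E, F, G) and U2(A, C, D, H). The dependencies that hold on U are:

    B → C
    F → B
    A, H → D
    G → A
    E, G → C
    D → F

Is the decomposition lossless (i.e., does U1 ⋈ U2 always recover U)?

Common attributes: U1 ∩ U2 = {D}.
Closure of {D}: D → F applies, adding F; F → B applies, adding B; B → C applies, adding C. So (D)⁺ = {B, C, D, F}.
The closure contains neither all of U1 = {B, D, E, F, G} nor all of U2 = {A, C, D, H}, so the common attributes are not a superkey of either fragment. The join is lossy.

No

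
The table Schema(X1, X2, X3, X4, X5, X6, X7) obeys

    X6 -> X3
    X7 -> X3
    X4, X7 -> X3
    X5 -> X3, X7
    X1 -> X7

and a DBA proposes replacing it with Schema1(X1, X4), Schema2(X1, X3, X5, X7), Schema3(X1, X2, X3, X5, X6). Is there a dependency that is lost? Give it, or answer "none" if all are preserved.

none

X6 → X3 lies within Schema3.
X7 → X3 lies within Schema2.
X4, X7 → X3: restricted closure across fragments reaches X3.
X5 → X3, X7 lies within Schema2.
X1 → X7 lies within Schema2.
Every dependency is enforceable on the fragments, so the decomposition is dependency-preserving.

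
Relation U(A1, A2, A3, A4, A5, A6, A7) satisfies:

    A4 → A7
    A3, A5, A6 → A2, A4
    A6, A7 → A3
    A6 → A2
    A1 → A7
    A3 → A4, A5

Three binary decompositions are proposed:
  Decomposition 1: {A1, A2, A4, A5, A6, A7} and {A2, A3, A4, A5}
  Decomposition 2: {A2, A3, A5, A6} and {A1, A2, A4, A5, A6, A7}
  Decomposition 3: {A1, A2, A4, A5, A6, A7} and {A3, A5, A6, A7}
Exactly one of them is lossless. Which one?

Decomposition 1: common = {A2, A4, A5}, closure = {A2, A4, A5, A7} → lossy.
Decomposition 2: common = {A2, A5, A6}, closure = {A2, A5, A6} → lossy.
Decomposition 3: common = {A5, A6, A7}, closure = {A2, A3, A4, A5, A6, A7} → lossless.

Decomposition 3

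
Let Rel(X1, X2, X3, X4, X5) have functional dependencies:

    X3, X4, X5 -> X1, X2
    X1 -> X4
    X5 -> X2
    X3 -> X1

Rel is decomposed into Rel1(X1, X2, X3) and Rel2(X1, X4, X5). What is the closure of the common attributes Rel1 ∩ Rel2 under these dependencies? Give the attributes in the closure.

Rel1 ∩ Rel2 = {X1}.
X1 → X4 applies, adding X4
Closure: {X1, X4}.

X1, X4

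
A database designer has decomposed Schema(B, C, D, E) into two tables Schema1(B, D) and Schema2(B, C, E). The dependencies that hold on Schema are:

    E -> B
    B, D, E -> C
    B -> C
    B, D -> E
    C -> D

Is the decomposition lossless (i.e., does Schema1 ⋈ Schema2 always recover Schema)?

Common attributes: Schema1 ∩ Schema2 = {B}.
Closure of {B}: B → C applies, adding C; C → D applies, adding D; B, D → E applies, adding E. So (B)⁺ = {B, C, D, E}.
This closure contains every attribute of Schema1, so Schema1 ∩ Schema2 → Schema1. The join is lossless.

Yes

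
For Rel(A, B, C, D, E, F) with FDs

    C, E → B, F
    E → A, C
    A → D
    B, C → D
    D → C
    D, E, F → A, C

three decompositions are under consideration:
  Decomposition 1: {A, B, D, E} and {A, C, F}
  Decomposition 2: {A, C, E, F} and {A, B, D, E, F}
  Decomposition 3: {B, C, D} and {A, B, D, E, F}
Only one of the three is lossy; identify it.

Decomposition 1: common = {A}, closure = {A, C, D} → lossy.
Decomposition 2: common = {A, E, F}, closure = {A, B, C, D, E, F} → lossless.
Decomposition 3: common = {B, D}, closure = {B, C, D} → lossless.

Decomposition 1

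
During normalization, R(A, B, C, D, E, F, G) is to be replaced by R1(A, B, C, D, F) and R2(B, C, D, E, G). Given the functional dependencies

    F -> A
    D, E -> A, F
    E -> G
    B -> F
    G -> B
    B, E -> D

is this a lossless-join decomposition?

Common attributes: R1 ∩ R2 = {B, C, D}.
Closure of {B, C, D}: B → F applies, adding F; F → A applies, adding A. So (B, C, D)⁺ = {A, B, C, D, F}.
This closure contains every attribute of R1, so R1 ∩ R2 → R1. The join is lossless.

Yes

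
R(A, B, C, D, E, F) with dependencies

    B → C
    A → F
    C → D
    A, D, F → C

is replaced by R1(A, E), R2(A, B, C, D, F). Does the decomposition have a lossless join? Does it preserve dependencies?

Lossless test: (A)⁺ = {A, F}, which is a superkey of neither fragment — lossy.
Dependency preservation: every FD's attributes lie within a single fragment, so each can be enforced locally — preserved.

lossy but dependency-preserving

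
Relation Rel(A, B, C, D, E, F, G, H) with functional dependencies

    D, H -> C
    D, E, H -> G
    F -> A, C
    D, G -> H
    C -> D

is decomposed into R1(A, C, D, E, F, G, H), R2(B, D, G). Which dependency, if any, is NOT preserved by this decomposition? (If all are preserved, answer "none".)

D, H → C lies within R1.
D, E, H → G lies within R1.
F → A, C lies within R1.
D, G → H lies within R1.
C → D lies within R1.
Every dependency is enforceable on the fragments, so the decomposition is dependency-preserving.

none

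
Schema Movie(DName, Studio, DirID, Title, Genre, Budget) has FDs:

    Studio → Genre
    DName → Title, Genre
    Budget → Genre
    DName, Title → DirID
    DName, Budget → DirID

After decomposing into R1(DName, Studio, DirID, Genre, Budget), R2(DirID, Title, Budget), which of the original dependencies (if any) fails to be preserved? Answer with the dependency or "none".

Check DName → Title, Genre: no single fragment contains all of {DName, Title, Genre}, and the restricted closure of {DName} across the fragments never reaches {Title, Genre}.
Studio → Genre is preserved.
Budget → Genre is preserved.
DName, Title → DirID is preserved.
DName, Budget → DirID is preserved.

DName → Title, Genre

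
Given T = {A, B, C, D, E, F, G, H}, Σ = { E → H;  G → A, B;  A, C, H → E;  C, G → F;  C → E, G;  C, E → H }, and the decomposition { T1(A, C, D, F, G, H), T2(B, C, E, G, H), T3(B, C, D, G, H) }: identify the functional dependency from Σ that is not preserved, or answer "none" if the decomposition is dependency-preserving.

none

E → H lies within T2.
G → A, B: restricted closure across fragments reaches A, B.
A, C, H → E: restricted closure across fragments reaches E.
C, G → F lies within T1.
C → E, G lies within T2.
C, E → H lies within T2.
Every dependency is enforceable on the fragments, so the decomposition is dependency-preserving.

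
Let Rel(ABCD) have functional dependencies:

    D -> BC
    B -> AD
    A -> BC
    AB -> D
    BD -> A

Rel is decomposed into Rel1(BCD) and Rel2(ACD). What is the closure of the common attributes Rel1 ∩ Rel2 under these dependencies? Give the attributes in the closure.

Rel1 ∩ Rel2 = {CD}.
D → BC applies, adding B
B → AD applies, adding A
Closure: {ABCD}.

ABCD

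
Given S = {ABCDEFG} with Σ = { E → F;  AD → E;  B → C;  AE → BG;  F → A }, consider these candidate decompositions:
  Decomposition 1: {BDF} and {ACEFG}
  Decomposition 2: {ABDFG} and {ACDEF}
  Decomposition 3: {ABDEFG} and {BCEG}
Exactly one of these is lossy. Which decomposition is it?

Decomposition 1

Decomposition 1: common = {F}, closure = {AF} → lossy.
Decomposition 2: common = {ADF}, closure = {ABCDEFG} → lossless.
Decomposition 3: common = {BEG}, closure = {ABCEFG} → lossless.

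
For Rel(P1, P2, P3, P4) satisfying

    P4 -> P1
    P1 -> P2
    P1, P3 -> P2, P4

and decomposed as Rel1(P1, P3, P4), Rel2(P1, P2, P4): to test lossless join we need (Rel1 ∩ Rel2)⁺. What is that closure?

Rel1 ∩ Rel2 = {P1, P4}.
P1 → P2 applies, adding P2
Closure: {P1, P2, P4}.

P1, P2, P4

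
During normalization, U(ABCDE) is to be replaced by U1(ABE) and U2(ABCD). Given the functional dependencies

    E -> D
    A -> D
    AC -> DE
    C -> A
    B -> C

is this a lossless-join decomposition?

Yes

Common attributes: U1 ∩ U2 = {AB}.
Closure of {AB}: A → D applies, adding D; B → C applies, adding C; AC → DE applies, adding E. So (AB)⁺ = {ABCDE}.
This closure contains every attribute of U1, so U1 ∩ U2 → U1. The join is lossless.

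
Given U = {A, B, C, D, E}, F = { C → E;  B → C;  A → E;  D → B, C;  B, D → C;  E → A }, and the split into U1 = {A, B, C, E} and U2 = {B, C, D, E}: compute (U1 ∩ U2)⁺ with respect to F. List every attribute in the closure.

A, B, C, E

U1 ∩ U2 = {B, C, E}.
E → A applies, adding A
Closure: {A, B, C, E}.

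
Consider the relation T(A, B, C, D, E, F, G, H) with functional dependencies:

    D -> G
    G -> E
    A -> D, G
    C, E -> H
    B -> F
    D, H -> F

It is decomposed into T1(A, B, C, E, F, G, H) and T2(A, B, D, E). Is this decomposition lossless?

Common attributes: T1 ∩ T2 = {A, B, E}.
Closure of {A, B, E}: A → D, G applies, adding D, G; B → F applies, adding F. So (A, B, E)⁺ = {A, B, D, E, F, G}.
This closure contains every attribute of T2, so T1 ∩ T2 → T2. The join is lossless.

Yes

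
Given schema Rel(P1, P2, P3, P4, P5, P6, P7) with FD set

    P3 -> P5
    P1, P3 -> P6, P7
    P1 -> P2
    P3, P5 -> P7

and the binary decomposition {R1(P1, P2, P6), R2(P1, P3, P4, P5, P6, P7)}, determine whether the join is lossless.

Yes

Common attributes: R1 ∩ R2 = {P1, P6}.
Closure of {P1, P6}: P1 → P2 applies, adding P2. So (P1, P6)⁺ = {P1, P2, P6}.
This closure contains every attribute of R1, so R1 ∩ R2 → R1. The join is lossless.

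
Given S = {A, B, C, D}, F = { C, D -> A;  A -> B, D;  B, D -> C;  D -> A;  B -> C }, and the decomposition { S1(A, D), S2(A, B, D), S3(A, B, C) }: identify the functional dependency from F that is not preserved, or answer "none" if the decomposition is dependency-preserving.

C, D → A: restricted closure across fragments reaches A.
A → B, D lies within S2.
B, D → C: restricted closure across fragments reaches C.
D → A lies within S1.
B → C lies within S3.
Every dependency is enforceable on the fragments, so the decomposition is dependency-preserving.

none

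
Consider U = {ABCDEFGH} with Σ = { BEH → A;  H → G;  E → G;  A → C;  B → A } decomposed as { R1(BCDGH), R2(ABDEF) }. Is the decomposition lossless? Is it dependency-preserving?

lossy and not dependency-preserving

Lossless test: (BD)⁺ = {ABCD}, which is a superkey of neither fragment — lossy.
Dependency preservation: the restricted closure of {E} across the fragments never reaches {G}, so E → G cannot be enforced without a join — not preserved.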